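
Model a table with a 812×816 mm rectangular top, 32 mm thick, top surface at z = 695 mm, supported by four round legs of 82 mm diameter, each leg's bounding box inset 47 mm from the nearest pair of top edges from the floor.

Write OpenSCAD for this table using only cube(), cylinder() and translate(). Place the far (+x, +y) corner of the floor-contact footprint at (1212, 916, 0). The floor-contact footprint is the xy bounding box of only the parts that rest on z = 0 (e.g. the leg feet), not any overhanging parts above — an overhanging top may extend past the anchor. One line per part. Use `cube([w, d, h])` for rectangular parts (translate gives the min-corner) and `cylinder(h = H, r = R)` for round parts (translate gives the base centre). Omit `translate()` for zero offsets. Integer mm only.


// leg_h = 695 - 32 = 663
translate([447, 147, 663]) cube([812, 816, 32]);
translate([535, 235, 0]) cylinder(h = 663, r = 41);
translate([1171, 235, 0]) cylinder(h = 663, r = 41);
translate([535, 875, 0]) cylinder(h = 663, r = 41);
translate([1171, 875, 0]) cylinder(h = 663, r = 41);


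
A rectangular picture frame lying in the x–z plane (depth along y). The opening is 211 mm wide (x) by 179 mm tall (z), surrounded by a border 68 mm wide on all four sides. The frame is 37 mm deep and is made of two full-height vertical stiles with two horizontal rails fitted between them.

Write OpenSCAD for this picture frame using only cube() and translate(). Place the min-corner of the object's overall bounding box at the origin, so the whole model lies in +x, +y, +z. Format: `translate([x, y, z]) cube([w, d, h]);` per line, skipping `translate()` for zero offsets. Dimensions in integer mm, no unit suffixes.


cube([68, 37, 315]);
translate([279, 0, 0]) cube([68, 37, 315]);
translate([68, 0, 0]) cube([211, 37, 68]);
translate([68, 0, 247]) cube([211, 37, 68]);


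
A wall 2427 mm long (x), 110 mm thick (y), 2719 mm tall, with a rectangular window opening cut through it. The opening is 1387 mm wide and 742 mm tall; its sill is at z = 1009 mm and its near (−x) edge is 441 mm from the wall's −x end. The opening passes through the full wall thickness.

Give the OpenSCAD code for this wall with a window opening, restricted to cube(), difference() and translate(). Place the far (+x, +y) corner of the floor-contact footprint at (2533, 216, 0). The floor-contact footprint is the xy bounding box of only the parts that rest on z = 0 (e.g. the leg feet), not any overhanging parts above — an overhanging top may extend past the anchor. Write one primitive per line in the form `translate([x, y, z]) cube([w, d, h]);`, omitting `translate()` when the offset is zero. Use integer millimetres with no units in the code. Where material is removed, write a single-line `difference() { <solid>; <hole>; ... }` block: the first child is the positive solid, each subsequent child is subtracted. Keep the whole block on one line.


difference() { translate([106, 106, 0]) cube([2427, 110, 2719]); translate([547, 106, 1009]) cube([1387, 110, 742]); }


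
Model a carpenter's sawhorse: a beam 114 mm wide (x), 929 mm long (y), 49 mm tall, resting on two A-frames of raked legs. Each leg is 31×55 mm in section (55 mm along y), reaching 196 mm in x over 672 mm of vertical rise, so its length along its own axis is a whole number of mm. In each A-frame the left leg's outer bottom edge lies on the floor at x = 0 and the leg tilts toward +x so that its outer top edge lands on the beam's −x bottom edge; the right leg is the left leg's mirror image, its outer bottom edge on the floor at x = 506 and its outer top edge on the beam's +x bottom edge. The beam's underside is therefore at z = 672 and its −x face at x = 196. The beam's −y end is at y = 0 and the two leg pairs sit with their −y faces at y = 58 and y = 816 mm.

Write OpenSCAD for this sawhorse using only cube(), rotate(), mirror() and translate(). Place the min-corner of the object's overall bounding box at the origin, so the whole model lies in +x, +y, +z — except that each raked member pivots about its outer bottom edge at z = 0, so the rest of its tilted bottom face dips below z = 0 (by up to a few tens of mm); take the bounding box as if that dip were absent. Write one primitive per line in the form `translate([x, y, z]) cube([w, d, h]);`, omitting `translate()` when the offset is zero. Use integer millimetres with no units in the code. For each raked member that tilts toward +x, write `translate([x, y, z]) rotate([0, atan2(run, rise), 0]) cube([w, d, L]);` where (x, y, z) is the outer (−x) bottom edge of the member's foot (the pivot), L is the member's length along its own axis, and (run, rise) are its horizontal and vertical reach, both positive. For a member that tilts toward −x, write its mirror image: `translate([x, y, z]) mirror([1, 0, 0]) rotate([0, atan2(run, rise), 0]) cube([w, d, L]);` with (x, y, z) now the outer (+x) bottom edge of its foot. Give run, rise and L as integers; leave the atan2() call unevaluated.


translate([196, 0, 672]) cube([114, 929, 49]);
translate([0, 58, 0]) rotate([0, atan2(196, 672), 0]) cube([31, 55, 700]);
translate([506, 58, 0]) mirror([1, 0, 0]) rotate([0, atan2(196, 672), 0]) cube([31, 55, 700]);
translate([0, 816, 0]) rotate([0, atan2(196, 672), 0]) cube([31, 55, 700]);
translate([506, 816, 0]) mirror([1, 0, 0]) rotate([0, atan2(196, 672), 0]) cube([31, 55, 700]);


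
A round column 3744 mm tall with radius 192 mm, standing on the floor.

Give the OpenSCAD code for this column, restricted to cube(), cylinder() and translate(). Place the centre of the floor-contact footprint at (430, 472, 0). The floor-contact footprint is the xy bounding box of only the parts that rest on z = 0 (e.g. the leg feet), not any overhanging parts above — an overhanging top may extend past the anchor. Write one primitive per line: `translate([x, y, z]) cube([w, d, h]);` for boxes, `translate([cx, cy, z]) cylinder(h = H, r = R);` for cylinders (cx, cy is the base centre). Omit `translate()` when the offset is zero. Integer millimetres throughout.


translate([430, 472, 0]) cylinder(h = 3744, r = 192);


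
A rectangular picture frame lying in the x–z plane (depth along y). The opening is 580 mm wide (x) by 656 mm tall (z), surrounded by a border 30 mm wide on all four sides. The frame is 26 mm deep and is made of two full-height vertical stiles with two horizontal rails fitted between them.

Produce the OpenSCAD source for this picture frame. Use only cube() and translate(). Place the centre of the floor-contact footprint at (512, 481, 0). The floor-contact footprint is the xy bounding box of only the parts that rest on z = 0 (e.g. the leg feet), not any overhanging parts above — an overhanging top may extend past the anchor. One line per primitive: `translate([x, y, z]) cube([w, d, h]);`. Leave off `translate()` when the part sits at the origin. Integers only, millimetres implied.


translate([192, 468, 0]) cube([30, 26, 716]);
translate([802, 468, 0]) cube([30, 26, 716]);
translate([222, 468, 0]) cube([580, 26, 30]);
translate([222, 468, 686]) cube([580, 26, 30]);


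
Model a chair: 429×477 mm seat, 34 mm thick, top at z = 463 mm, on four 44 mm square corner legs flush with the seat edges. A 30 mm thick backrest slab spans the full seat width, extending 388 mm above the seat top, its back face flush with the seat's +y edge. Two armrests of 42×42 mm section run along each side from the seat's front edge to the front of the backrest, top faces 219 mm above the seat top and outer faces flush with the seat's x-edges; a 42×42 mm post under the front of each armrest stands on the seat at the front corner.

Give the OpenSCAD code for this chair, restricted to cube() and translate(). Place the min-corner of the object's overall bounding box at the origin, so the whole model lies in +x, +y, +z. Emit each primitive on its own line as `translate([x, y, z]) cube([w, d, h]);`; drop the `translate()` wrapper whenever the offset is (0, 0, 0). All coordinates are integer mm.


// leg_h = 463 - 34 = 429
// arm post h = 219 - 42 = 177
translate([0, 0, 429]) cube([429, 477, 34]);
cube([44, 44, 429]);
translate([385, 0, 0]) cube([44, 44, 429]);
translate([0, 433, 0]) cube([44, 44, 429]);
translate([385, 433, 0]) cube([44, 44, 429]);
translate([0, 447, 463]) cube([429, 30, 388]);
translate([0, 0, 640]) cube([42, 447, 42]);
translate([387, 0, 640]) cube([42, 447, 42]);
translate([0, 0, 463]) cube([42, 42, 177]);
translate([387, 0, 463]) cube([42, 42, 177]);


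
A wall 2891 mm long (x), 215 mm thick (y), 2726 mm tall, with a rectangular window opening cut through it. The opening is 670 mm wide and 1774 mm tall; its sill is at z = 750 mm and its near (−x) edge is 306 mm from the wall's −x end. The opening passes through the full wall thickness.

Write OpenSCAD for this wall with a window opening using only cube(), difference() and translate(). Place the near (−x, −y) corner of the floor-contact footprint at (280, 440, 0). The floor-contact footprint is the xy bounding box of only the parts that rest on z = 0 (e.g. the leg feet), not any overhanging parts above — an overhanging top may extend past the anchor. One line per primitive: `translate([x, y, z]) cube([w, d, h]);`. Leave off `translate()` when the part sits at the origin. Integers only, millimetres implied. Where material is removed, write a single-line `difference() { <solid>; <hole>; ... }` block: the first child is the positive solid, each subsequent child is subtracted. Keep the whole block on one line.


difference() { translate([280, 440, 0]) cube([2891, 215, 2726]); translate([586, 440, 750]) cube([670, 215, 1774]); }


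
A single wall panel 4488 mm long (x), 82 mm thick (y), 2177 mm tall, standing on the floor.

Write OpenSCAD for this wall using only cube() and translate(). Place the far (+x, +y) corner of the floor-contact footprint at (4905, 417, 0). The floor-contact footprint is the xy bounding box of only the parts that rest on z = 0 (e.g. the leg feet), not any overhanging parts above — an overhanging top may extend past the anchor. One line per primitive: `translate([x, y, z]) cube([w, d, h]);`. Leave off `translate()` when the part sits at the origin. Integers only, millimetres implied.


translate([417, 335, 0]) cube([4488, 82, 2177]);


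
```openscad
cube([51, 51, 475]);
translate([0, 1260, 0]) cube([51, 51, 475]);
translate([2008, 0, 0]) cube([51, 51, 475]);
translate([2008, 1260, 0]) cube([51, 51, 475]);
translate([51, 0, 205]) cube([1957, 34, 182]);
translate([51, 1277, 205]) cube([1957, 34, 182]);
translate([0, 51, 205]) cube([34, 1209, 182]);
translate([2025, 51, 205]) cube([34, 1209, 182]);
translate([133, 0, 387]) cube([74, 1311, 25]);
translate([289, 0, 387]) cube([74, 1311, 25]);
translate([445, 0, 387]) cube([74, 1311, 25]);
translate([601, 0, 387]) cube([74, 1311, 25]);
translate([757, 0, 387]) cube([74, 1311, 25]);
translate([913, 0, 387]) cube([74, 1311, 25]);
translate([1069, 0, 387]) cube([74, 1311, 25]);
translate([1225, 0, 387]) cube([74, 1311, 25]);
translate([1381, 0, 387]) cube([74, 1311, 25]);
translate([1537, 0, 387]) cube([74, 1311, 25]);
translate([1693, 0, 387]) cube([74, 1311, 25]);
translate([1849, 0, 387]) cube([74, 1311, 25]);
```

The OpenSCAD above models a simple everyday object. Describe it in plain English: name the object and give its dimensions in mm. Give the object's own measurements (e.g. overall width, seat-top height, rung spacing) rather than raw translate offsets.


A bed frame 2059 mm long (x) by 1311 mm wide (y). Four 51×51 mm corner posts, 475 mm tall, at the corners of the footprint. Four rails of 34 mm thickness and 182 mm height run between adjacent posts with their undersides at z = 205 mm, their outer faces flush with the outside of the frame (the two x-running rails run between the posts' inner faces; the two y-running rails run between the posts' inner faces). 12 slats, each 74 mm wide (x) and 25 mm thick, lie across the top of the two x-running rails, running the full 1311 mm width of the frame in y; along x they sit between the end posts with a 82 mm gap after the −x posts and between neighbouring slats, leaving 85 mm before the +x posts.


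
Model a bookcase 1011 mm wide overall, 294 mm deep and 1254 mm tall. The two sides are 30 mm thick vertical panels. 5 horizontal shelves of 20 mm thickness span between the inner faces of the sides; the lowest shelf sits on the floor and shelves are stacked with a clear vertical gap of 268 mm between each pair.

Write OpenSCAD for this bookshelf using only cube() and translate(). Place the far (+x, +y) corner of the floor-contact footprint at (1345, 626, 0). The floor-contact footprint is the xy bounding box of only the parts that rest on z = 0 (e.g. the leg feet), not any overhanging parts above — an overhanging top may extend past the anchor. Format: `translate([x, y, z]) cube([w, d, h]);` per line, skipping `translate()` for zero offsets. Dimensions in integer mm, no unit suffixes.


translate([334, 332, 0]) cube([30, 294, 1254]);
translate([1315, 332, 0]) cube([30, 294, 1254]);
translate([364, 332, 0]) cube([951, 294, 20]);
translate([364, 332, 288]) cube([951, 294, 20]);
translate([364, 332, 576]) cube([951, 294, 20]);
translate([364, 332, 864]) cube([951, 294, 20]);
translate([364, 332, 1152]) cube([951, 294, 20]);


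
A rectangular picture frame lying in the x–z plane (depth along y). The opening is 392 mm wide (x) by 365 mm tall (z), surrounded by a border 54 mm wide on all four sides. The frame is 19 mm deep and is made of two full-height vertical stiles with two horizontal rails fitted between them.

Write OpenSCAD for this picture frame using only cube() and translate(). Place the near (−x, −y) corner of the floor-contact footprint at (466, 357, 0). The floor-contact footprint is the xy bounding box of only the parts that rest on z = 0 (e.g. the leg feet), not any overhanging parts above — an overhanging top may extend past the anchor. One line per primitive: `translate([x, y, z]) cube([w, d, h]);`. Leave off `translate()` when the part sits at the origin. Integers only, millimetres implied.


translate([466, 357, 0]) cube([54, 19, 473]);
translate([912, 357, 0]) cube([54, 19, 473]);
translate([520, 357, 0]) cube([392, 19, 54]);
translate([520, 357, 419]) cube([392, 19, 54]);


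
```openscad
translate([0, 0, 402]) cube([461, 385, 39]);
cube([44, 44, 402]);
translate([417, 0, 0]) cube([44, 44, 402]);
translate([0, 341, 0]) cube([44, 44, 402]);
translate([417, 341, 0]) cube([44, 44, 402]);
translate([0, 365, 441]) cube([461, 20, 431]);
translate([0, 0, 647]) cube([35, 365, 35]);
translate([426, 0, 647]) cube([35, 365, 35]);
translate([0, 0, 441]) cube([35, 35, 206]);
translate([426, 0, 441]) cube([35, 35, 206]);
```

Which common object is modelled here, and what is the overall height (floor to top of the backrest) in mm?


A chair. The overall height is 872 mm.

A slab on four corner posts with a tall panel at the back — a chair. The seat slab sits at z = 402 with thickness 39, and the 431 mm backrest starts at the seat top, so the overall height is 402 + 39 + 431 = 872 mm.


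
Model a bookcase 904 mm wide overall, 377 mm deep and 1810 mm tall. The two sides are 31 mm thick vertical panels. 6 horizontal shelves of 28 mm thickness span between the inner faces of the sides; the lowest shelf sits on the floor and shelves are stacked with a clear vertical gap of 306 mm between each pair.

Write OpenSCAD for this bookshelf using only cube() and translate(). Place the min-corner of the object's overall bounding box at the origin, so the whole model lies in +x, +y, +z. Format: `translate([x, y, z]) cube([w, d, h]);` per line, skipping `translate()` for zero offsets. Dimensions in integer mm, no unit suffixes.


cube([31, 377, 1810]);
translate([873, 0, 0]) cube([31, 377, 1810]);
translate([31, 0, 0]) cube([842, 377, 28]);
translate([31, 0, 334]) cube([842, 377, 28]);
translate([31, 0, 668]) cube([842, 377, 28]);
translate([31, 0, 1002]) cube([842, 377, 28]);
translate([31, 0, 1336]) cube([842, 377, 28]);
translate([31, 0, 1670]) cube([842, 377, 28]);


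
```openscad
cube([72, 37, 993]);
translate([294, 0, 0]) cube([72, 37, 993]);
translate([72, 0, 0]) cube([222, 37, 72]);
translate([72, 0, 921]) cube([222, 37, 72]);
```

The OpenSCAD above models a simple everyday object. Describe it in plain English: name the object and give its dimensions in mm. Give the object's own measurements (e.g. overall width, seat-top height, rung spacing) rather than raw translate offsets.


A rectangular picture frame lying in the x–z plane (depth along y). The opening is 222 mm wide (x) by 849 mm tall (z), surrounded by a border 72 mm wide on all four sides. The frame is 37 mm deep and is made of two full-height vertical stiles with two horizontal rails fitted between them.


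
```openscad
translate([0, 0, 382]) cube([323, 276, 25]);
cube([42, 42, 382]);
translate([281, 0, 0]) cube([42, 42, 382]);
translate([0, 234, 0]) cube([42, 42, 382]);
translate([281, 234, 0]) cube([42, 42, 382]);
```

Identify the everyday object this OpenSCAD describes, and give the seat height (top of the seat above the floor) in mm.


A stool. The seat height is 407 mm.

A 323×276×25 slab at z = 382 on four corner posts — a stool. The seat top is 382 + 25 = 407 mm.


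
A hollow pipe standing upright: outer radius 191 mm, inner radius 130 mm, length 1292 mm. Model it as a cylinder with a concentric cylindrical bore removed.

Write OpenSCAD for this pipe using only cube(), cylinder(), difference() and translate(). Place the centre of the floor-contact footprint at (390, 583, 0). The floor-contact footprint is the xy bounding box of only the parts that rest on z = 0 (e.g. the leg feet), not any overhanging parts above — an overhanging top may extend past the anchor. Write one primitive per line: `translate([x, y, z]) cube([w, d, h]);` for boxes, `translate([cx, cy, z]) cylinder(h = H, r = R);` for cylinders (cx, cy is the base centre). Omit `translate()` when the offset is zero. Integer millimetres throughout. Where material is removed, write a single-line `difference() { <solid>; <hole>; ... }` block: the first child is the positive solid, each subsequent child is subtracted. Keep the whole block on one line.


difference() { translate([390, 583, 0]) cylinder(h = 1292, r = 191); translate([390, 583, 0]) cylinder(h = 1292, r = 130); }


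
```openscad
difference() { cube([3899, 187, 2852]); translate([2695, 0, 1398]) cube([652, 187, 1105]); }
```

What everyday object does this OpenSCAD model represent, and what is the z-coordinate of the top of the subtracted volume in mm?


A wall with a window opening. The window head height is 2503 mm.

A wall with a rectangular opening subtracted — a window. Sill at z = 1398, opening 1105 mm tall, so the head is at 1398 + 1105 = 2503 mm.


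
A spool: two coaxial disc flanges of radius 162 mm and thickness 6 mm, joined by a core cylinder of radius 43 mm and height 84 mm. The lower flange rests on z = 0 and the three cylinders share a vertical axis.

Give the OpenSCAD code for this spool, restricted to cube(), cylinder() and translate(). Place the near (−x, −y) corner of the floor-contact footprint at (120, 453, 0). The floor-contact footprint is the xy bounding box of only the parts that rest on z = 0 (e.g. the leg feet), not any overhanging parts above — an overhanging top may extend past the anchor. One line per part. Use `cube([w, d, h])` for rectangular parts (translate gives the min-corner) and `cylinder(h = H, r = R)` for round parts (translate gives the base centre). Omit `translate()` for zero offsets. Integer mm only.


translate([282, 615, 0]) cylinder(h = 6, r = 162);
translate([282, 615, 6]) cylinder(h = 84, r = 43);
translate([282, 615, 90]) cylinder(h = 6, r = 162);


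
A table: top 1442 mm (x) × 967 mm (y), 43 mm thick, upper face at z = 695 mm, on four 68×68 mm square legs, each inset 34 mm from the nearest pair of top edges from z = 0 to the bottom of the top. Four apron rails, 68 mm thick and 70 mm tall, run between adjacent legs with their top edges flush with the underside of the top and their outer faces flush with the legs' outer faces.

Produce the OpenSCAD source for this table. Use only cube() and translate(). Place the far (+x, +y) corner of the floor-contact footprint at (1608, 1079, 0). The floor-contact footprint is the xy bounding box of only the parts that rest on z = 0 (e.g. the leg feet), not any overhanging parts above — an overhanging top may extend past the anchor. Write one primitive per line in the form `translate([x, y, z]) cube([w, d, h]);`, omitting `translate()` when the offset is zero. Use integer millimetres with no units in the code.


translate([200, 146, 652]) cube([1442, 967, 43]);
translate([234, 180, 0]) cube([68, 68, 652]);
translate([1540, 180, 0]) cube([68, 68, 652]);
translate([234, 1011, 0]) cube([68, 68, 652]);
translate([1540, 1011, 0]) cube([68, 68, 652]);
translate([302, 180, 582]) cube([1238, 68, 70]);
translate([302, 1011, 582]) cube([1238, 68, 70]);
translate([234, 248, 582]) cube([68, 763, 70]);
translate([1540, 248, 582]) cube([68, 763, 70]);


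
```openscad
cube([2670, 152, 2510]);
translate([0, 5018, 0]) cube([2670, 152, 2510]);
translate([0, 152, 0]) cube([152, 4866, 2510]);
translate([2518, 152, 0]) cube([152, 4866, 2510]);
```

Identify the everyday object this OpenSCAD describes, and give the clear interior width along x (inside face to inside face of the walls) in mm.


A house (or room) frame. The interior width is 2366 mm.

Four 2510 mm walls enclosing a rectangle with no floor or roof — a room or house frame. Outside width is 2670 mm and wall thickness is 152 mm, so the interior width is 2670 − 2 × 152 = 2366 mm.


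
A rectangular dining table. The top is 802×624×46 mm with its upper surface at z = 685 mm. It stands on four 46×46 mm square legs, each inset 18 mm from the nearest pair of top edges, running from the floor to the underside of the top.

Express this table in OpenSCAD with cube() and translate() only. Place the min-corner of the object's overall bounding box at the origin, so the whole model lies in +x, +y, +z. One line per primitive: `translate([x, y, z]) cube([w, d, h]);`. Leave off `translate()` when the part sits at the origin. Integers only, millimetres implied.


translate([0, 0, 639]) cube([802, 624, 46]);
translate([18, 18, 0]) cube([46, 46, 639]);
translate([738, 18, 0]) cube([46, 46, 639]);
translate([18, 560, 0]) cube([46, 46, 639]);
translate([738, 560, 0]) cube([46, 46, 639]);


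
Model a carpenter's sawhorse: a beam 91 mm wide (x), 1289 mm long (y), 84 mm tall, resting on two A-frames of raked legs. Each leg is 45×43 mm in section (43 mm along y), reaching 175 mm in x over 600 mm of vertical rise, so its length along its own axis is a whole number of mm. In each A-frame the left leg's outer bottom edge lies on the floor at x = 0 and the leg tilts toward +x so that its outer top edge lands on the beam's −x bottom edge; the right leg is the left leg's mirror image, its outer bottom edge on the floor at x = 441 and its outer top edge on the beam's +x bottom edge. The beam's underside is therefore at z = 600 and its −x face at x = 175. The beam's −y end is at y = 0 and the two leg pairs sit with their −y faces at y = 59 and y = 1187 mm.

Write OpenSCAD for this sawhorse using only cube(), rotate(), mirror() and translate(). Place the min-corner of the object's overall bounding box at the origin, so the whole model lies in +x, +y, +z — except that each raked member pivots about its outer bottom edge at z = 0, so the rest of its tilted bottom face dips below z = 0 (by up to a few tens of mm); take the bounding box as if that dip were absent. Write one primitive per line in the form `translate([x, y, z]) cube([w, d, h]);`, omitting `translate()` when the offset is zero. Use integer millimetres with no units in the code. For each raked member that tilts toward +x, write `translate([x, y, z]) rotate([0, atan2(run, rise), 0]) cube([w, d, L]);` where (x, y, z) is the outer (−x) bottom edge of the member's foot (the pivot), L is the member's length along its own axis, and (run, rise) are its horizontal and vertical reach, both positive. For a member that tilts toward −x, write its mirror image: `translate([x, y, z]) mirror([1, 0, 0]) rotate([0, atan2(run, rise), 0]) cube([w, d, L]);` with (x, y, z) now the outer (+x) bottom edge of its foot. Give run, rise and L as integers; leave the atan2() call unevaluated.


translate([175, 0, 600]) cube([91, 1289, 84]);
translate([0, 59, 0]) rotate([0, atan2(175, 600), 0]) cube([45, 43, 625]);
translate([441, 59, 0]) mirror([1, 0, 0]) rotate([0, atan2(175, 600), 0]) cube([45, 43, 625]);
translate([0, 1187, 0]) rotate([0, atan2(175, 600), 0]) cube([45, 43, 625]);
translate([441, 1187, 0]) mirror([1, 0, 0]) rotate([0, atan2(175, 600), 0]) cube([45, 43, 625]);


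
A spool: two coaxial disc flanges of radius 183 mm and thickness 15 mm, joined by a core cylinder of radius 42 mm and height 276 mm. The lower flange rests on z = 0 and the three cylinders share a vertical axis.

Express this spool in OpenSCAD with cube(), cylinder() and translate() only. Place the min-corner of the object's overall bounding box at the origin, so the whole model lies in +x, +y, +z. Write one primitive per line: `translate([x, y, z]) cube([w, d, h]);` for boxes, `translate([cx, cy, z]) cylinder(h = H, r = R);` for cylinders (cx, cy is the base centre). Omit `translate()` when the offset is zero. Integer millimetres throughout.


translate([183, 183, 0]) cylinder(h = 15, r = 183);
translate([183, 183, 15]) cylinder(h = 276, r = 42);
translate([183, 183, 291]) cylinder(h = 15, r = 183);


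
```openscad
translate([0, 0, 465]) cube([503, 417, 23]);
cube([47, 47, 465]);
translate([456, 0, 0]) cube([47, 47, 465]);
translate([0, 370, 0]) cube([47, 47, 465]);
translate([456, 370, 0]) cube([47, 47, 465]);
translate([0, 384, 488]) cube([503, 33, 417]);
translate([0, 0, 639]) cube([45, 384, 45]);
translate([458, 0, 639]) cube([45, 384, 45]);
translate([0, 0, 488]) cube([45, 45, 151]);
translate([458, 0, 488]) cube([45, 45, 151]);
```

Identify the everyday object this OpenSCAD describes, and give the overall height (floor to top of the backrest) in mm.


A chair. The overall height is 905 mm.

A slab on four corner posts with a tall panel at the back — a chair. The seat slab sits at z = 465 with thickness 23, and the 417 mm backrest starts at the seat top, so the overall height is 465 + 23 + 417 = 905 mm.


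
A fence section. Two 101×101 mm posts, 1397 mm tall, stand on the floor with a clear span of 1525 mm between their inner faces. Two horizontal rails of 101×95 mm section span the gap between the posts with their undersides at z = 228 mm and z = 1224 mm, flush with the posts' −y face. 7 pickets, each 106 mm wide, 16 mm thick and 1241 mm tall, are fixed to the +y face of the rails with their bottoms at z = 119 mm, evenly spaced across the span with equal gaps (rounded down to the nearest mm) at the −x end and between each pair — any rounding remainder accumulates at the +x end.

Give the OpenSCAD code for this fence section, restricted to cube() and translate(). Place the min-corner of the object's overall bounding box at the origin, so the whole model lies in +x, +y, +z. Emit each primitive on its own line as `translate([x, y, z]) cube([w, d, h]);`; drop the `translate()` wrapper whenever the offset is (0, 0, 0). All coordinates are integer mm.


cube([101, 101, 1397]);
translate([1626, 0, 0]) cube([101, 101, 1397]);
translate([101, 0, 228]) cube([1525, 101, 95]);
translate([101, 0, 1224]) cube([1525, 101, 95]);
translate([198, 101, 119]) cube([106, 16, 1241]);
translate([401, 101, 119]) cube([106, 16, 1241]);
translate([604, 101, 119]) cube([106, 16, 1241]);
translate([807, 101, 119]) cube([106, 16, 1241]);
translate([1010, 101, 119]) cube([106, 16, 1241]);
translate([1213, 101, 119]) cube([106, 16, 1241]);
translate([1416, 101, 119]) cube([106, 16, 1241]);


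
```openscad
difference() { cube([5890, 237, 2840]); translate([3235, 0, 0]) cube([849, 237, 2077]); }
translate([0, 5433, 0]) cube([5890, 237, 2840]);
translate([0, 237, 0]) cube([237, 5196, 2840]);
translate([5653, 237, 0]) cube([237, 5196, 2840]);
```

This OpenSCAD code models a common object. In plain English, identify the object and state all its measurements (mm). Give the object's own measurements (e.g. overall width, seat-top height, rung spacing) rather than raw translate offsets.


A single room: four walls, each 2840 mm tall and 237 mm thick, enclosing an outside footprint 5890×5670 mm (x × y), no floor or roof. The front and back walls (−y and +y sides) run the full x-width; the side walls fit between their inner faces. A door opening 849 mm wide and 2077 mm tall is cut through the front wall from the floor up, its −x edge 3235 mm from the wall's −x end.


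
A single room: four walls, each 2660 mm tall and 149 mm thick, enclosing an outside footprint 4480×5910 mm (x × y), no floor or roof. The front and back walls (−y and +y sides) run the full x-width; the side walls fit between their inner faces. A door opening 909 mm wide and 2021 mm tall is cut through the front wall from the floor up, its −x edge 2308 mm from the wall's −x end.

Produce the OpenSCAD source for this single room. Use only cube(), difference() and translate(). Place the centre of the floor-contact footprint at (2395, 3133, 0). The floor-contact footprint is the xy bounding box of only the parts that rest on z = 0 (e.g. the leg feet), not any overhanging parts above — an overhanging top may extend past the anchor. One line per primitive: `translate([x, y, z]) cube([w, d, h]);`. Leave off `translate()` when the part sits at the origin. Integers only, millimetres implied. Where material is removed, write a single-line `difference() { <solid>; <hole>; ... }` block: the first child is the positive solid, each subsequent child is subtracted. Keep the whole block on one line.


difference() { translate([155, 178, 0]) cube([4480, 149, 2660]); translate([2463, 178, 0]) cube([909, 149, 2021]); }
translate([155, 5939, 0]) cube([4480, 149, 2660]);
translate([155, 327, 0]) cube([149, 5612, 2660]);
translate([4486, 327, 0]) cube([149, 5612, 2660]);


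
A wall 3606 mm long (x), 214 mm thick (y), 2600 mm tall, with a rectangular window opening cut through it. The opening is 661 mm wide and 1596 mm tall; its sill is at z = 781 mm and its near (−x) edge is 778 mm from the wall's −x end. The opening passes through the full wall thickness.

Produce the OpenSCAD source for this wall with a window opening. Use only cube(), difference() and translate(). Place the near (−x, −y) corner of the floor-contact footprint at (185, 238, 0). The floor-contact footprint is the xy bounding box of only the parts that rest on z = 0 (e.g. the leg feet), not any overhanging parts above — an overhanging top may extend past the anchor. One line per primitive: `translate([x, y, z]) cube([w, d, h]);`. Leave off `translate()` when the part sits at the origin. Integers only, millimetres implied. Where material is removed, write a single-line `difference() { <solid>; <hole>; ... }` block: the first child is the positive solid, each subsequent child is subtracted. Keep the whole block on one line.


difference() { translate([185, 238, 0]) cube([3606, 214, 2600]); translate([963, 238, 781]) cube([661, 214, 1596]); }


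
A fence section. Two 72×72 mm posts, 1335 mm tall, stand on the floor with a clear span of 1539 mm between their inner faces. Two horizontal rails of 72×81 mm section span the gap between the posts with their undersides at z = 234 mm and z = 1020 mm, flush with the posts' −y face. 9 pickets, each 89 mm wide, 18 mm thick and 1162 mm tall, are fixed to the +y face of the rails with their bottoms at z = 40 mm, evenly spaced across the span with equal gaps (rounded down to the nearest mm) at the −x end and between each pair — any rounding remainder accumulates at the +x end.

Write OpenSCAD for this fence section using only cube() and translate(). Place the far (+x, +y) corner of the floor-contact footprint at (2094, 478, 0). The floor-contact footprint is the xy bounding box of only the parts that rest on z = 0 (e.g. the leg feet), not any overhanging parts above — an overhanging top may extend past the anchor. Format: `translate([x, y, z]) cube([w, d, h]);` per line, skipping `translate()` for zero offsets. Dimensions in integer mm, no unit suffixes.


translate([411, 406, 0]) cube([72, 72, 1335]);
translate([2022, 406, 0]) cube([72, 72, 1335]);
translate([483, 406, 234]) cube([1539, 72, 81]);
translate([483, 406, 1020]) cube([1539, 72, 81]);
translate([556, 478, 40]) cube([89, 18, 1162]);
translate([718, 478, 40]) cube([89, 18, 1162]);
translate([880, 478, 40]) cube([89, 18, 1162]);
translate([1042, 478, 40]) cube([89, 18, 1162]);
translate([1204, 478, 40]) cube([89, 18, 1162]);
translate([1366, 478, 40]) cube([89, 18, 1162]);
translate([1528, 478, 40]) cube([89, 18, 1162]);
translate([1690, 478, 40]) cube([89, 18, 1162]);
translate([1852, 478, 40]) cube([89, 18, 1162]);


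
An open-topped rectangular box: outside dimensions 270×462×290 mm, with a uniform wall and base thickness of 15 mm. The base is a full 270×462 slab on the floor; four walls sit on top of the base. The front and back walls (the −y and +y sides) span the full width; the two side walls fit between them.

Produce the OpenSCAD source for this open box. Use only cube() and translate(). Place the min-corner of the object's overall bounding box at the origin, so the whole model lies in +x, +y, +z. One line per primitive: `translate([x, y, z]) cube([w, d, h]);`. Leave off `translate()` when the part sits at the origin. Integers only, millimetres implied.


cube([270, 462, 15]);
translate([0, 0, 15]) cube([270, 15, 275]);
translate([0, 447, 15]) cube([270, 15, 275]);
translate([0, 15, 15]) cube([15, 432, 275]);
translate([255, 15, 15]) cube([15, 432, 275]);


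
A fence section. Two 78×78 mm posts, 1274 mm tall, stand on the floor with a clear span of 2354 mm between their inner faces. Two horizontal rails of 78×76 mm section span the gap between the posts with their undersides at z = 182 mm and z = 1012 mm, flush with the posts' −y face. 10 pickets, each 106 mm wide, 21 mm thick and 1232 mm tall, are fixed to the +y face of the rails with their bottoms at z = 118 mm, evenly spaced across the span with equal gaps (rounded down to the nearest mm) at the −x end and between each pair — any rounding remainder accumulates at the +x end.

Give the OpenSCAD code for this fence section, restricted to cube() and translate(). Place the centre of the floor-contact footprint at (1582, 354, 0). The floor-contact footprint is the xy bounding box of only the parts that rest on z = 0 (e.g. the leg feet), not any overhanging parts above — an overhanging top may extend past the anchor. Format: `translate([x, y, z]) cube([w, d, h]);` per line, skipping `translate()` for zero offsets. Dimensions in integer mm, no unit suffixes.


translate([327, 315, 0]) cube([78, 78, 1274]);
translate([2759, 315, 0]) cube([78, 78, 1274]);
translate([405, 315, 182]) cube([2354, 78, 76]);
translate([405, 315, 1012]) cube([2354, 78, 76]);
translate([522, 393, 118]) cube([106, 21, 1232]);
translate([745, 393, 118]) cube([106, 21, 1232]);
translate([968, 393, 118]) cube([106, 21, 1232]);
translate([1191, 393, 118]) cube([106, 21, 1232]);
translate([1414, 393, 118]) cube([106, 21, 1232]);
translate([1637, 393, 118]) cube([106, 21, 1232]);
translate([1860, 393, 118]) cube([106, 21, 1232]);
translate([2083, 393, 118]) cube([106, 21, 1232]);
translate([2306, 393, 118]) cube([106, 21, 1232]);
translate([2529, 393, 118]) cube([106, 21, 1232]);


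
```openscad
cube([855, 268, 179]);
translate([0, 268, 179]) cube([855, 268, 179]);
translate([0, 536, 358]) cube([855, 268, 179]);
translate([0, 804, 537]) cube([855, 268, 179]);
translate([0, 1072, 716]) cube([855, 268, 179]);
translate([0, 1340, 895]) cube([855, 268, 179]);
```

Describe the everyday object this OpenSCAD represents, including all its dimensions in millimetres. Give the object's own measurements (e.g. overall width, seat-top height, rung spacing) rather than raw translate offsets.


A straight staircase of 6 solid steps. Each step is 855 mm wide (x), 268 mm deep (y, the going) and 179 mm tall (the rise). The first step rests on the floor; each subsequent step sits one going further in +y and one rise higher in +z, directly behind and above the previous step with no overlap.


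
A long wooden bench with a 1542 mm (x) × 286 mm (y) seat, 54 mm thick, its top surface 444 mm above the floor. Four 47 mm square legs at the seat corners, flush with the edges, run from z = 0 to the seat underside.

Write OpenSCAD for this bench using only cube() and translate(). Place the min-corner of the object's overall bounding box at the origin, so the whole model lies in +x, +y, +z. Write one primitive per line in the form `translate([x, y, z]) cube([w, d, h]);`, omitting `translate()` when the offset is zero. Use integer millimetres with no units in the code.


translate([0, 0, 390]) cube([1542, 286, 54]);
cube([47, 47, 390]);
translate([0, 239, 0]) cube([47, 47, 390]);
translate([1495, 0, 0]) cube([47, 47, 390]);
translate([1495, 239, 0]) cube([47, 47, 390]);


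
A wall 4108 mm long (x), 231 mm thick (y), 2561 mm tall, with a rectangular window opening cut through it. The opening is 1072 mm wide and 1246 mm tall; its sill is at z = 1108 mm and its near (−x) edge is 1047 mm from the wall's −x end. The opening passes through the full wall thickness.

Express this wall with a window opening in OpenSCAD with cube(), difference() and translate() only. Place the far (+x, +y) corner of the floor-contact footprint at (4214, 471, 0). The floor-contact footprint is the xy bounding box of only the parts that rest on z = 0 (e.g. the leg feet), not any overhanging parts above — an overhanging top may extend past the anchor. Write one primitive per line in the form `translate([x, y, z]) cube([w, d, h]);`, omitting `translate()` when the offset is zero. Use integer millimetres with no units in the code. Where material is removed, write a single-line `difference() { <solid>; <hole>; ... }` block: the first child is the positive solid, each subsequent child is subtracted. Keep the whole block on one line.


difference() { translate([106, 240, 0]) cube([4108, 231, 2561]); translate([1153, 240, 1108]) cube([1072, 231, 1246]); }


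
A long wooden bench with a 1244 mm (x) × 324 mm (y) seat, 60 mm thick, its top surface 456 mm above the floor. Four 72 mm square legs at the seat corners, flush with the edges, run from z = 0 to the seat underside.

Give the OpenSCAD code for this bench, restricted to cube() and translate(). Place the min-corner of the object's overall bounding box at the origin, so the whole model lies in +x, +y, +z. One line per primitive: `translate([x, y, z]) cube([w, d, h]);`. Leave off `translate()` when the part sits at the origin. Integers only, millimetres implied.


translate([0, 0, 396]) cube([1244, 324, 60]);
cube([72, 72, 396]);
translate([0, 252, 0]) cube([72, 72, 396]);
translate([1172, 0, 0]) cube([72, 72, 396]);
translate([1172, 252, 0]) cube([72, 72, 396]);


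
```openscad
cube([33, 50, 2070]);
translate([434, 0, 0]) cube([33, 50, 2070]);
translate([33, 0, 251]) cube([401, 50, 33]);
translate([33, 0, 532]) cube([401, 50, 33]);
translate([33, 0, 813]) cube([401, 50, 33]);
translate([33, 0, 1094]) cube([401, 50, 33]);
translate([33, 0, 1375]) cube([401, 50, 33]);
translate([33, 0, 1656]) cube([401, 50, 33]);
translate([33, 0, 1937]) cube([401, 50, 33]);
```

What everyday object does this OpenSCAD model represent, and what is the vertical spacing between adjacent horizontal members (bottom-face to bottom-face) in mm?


A ladder. The rung spacing is 281 mm.

Two tall 33×50 posts with 7 short bars between them — a ladder. Adjacent rungs sit at z = 251 and z = 532, so the spacing is 532 − 251 = 281 mm.


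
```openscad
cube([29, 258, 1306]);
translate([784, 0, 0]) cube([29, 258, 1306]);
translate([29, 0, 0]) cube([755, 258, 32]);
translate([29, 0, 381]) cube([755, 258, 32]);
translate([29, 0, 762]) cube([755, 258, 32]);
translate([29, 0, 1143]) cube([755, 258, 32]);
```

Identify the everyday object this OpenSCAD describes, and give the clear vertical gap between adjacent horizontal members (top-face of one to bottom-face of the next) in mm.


A bookshelf. The clear shelf gap is 349 mm.

Two tall side panels with 4 horizontal boards between them — a bookshelf. The first two shelf undersides are at z = 0 and z = 381; with shelf thickness 32, the clear gap is 381 − 0 − 32 = 349 mm.
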